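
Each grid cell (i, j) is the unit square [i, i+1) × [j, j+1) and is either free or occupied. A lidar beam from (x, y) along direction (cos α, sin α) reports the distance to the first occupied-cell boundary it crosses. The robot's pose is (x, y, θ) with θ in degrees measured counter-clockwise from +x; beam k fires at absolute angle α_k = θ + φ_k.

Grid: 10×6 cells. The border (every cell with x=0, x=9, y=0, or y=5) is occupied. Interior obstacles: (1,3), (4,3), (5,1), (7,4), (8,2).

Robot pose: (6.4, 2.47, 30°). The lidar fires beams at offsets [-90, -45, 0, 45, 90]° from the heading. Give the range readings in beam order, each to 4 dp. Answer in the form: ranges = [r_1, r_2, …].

beam 1: φ=-90°, α=300°
  direction (0.5000, -0.8660); cell (6,2); t to first gridline: x 1.2000, y 0.5427 (then +2.0000 / +1.1547)
    (6,1) via y @ 0.5427
    (7,1) via x @ 1.2000
    (7,0) via y @ 1.6974  # hit
  → r_1 = 1.6974
beam 2: φ=-45°, α=345°
  direction (0.9659, -0.2588); cell (6,2); t to first gridline: x 0.6212, y 1.8159 (then +1.0353 / +3.8637)
    (7,2) via x @ 0.6212
    (8,2) via x @ 1.6564  # hit
  → r_2 = 1.6564
beam 3: φ=0°, α=30°
  direction (0.8660, 0.5000); cell (6,2); t to first gridline: x 0.6928, y 1.0600 (then +1.1547 / +2.0000)
    (7,2) via x @ 0.6928
    (7,3) via y @ 1.0600
    (8,3) via x @ 1.8475
    (9,3) via x @ 3.0022  # hit
  → r_3 = 3.0022
beam 4: φ=45°, α=75°
  direction (0.2588, 0.9659); cell (6,2); t to first gridline: x 2.3182, y 0.5487 (then +3.8637 / +1.0353)
    (6,3) via y @ 0.5487
    (6,4) via y @ 1.5840
    (7,4) via x @ 2.3182  # hit
  → r_4 = 2.3182
beam 5: φ=90°, α=120°
  direction (-0.5000, 0.8660); cell (6,2); t to first gridline: x 0.8000, y 0.6120 (then +2.0000 / +1.1547)
    (6,3) via y @ 0.6120
    (5,3) via x @ 0.8000
    (5,4) via y @ 1.7667
    (4,4) via x @ 2.8000
    (4,5) via y @ 2.9214  # hit
  → r_5 = 2.9214

ranges = [1.6974, 1.6564, 3.0022, 2.3182, 2.9214]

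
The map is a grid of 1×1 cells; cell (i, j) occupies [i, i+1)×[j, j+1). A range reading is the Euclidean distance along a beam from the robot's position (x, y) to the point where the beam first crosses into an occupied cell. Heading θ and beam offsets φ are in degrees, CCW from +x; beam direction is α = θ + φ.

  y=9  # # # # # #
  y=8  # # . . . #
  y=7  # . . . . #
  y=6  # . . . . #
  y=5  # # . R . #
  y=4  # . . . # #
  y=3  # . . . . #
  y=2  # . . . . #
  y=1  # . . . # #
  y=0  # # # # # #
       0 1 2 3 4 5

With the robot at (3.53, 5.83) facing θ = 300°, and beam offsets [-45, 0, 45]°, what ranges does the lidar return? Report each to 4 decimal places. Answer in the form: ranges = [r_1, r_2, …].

beam 1: φ=-45°, α=255°
  d=(-0.2588,-0.9659)  start (3,5)  tX=2.0478 tY=0.8593  stride 1/|dx|=3.8637 1/|dy|=1.0353
    cross y-line → (3,4), t=0.8593
    cross y-line → (3,3), t=1.8946
    cross x-line → (2,3), t=2.0478
    cross y-line → (2,2), t=2.9298
    cross y-line → (2,1), t=3.9651
    cross y-line → (2,0), t=5.0004 (wall)
  → r_1 = 5.0004
beam 2: φ=0°, α=300°
  d=(0.5000,-0.8660)  start (3,5)  tX=0.9400 tY=0.9584  stride 1/|dx|=2.0000 1/|dy|=1.1547
    cross x-line → (4,5), t=0.9400
    cross y-line → (4,4), t=0.9584 (wall)
  → r_2 = 0.9584
beam 3: φ=45°, α=345°
  d=(0.9659,-0.2588)  start (3,5)  tX=0.4866 tY=3.2069  stride 1/|dx|=1.0353 1/|dy|=3.8637
    cross x-line → (4,5), t=0.4866
    cross x-line → (5,5), t=1.5219 (wall)
  → r_3 = 1.5219

ranges = [5.0004, 0.9584, 1.5219]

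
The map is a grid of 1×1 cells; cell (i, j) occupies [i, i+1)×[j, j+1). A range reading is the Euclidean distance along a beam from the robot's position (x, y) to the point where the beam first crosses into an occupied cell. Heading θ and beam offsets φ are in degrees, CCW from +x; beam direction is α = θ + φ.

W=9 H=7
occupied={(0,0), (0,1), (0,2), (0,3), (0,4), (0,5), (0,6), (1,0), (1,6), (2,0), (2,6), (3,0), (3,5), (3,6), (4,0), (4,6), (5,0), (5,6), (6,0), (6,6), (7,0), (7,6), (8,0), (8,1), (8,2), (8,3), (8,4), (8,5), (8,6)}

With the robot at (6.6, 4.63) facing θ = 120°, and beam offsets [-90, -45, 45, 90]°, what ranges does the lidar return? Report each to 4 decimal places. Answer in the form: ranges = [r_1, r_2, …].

ranges = [1.6166, 1.4183, 2.6917, 6.4663]

beam 1: φ=-90°, α=30°
  dir = (cos 30°, sin 30°) = (0.8660, 0.5000); from cell (6,4)
  next x-line at t=0.4619, next y-line at t=0.7400; Δt_x=1.1547, Δt_y=2.0000
    x: enter (7,4) at t=0.4619
    y: enter (7,5) at t=0.7400
    x: enter (8,5) at t=1.6166 ← occupied
  → r_1 = 1.6166
beam 2: φ=-45°, α=75°
  dir = (cos 75°, sin 75°) = (0.2588, 0.9659); from cell (6,4)
  next x-line at t=1.5455, next y-line at t=0.3831; Δt_x=3.8637, Δt_y=1.0353
    y: enter (6,5) at t=0.3831
    y: enter (6,6) at t=1.4183 ← occupied
  → r_2 = 1.4183
beam 3: φ=45°, α=165°
  dir = (cos 165°, sin 165°) = (-0.9659, 0.2588); from cell (6,4)
  next x-line at t=0.6212, next y-line at t=1.4296; Δt_x=1.0353, Δt_y=3.8637
    x: enter (5,4) at t=0.6212
    y: enter (5,5) at t=1.4296
    x: enter (4,5) at t=1.6564
    x: enter (3,5) at t=2.6917 ← occupied
  → r_3 = 2.6917
beam 4: φ=90°, α=210°
  dir = (cos 210°, sin 210°) = (-0.8660, -0.5000); from cell (6,4)
  next x-line at t=0.6928, next y-line at t=1.2600; Δt_x=1.1547, Δt_y=2.0000
    x: enter (5,4) at t=0.6928
    y: enter (5,3) at t=1.2600
    x: enter (4,3) at t=1.8475
    x: enter (3,3) at t=3.0022
    y: enter (3,2) at t=3.2600
    x: enter (2,2) at t=4.1569
    y: enter (2,1) at t=5.2600
    x: enter (1,1) at t=5.3116
    x: enter (0,1) at t=6.4663 ← occupied
  → r_4 = 6.4663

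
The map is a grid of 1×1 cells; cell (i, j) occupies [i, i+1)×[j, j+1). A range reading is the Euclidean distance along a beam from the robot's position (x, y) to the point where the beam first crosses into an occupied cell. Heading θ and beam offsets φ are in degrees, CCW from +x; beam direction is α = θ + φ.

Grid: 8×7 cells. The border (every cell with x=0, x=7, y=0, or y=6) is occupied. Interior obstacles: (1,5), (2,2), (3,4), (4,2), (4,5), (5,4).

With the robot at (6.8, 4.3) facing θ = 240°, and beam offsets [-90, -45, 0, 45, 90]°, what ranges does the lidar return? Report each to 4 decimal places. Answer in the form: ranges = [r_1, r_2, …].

beam 1: φ=-90°, α=150°
  direction (-0.8660, 0.5000); cell (6,4); t to first gridline: x 0.9238, y 1.4000 (then +1.1547 / +2.0000)
    (5,4) via x @ 0.9238  # hit
  → r_1 = 0.9238
beam 2: φ=-45°, α=195°
  direction (-0.9659, -0.2588); cell (6,4); t to first gridline: x 0.8282, y 1.1591 (then +1.0353 / +3.8637)
    (5,4) via x @ 0.8282  # hit
  → r_2 = 0.8282
beam 3: φ=0°, α=240°
  direction (-0.5000, -0.8660); cell (6,4); t to first gridline: x 1.6000, y 0.3464 (then +2.0000 / +1.1547)
    (6,3) via y @ 0.3464
    (6,2) via y @ 1.5011
    (5,2) via x @ 1.6000
    (5,1) via y @ 2.6558
    (4,1) via x @ 3.6000
    (4,0) via y @ 3.8105  # hit
  → r_3 = 3.8105
beam 4: φ=45°, α=285°
  direction (0.2588, -0.9659); cell (6,4); t to first gridline: x 0.7727, y 0.3106 (then +3.8637 / +1.0353)
    (6,3) via y @ 0.3106
    (7,3) via x @ 0.7727  # hit
  → r_4 = 0.7727
beam 5: φ=90°, α=330°
  direction (0.8660, -0.5000); cell (6,4); t to first gridline: x 0.2309, y 0.6000 (then +1.1547 / +2.0000)
    (7,4) via x @ 0.2309  # hit
  → r_5 = 0.2309

ranges = [0.9238, 0.8282, 3.8105, 0.7727, 0.2309]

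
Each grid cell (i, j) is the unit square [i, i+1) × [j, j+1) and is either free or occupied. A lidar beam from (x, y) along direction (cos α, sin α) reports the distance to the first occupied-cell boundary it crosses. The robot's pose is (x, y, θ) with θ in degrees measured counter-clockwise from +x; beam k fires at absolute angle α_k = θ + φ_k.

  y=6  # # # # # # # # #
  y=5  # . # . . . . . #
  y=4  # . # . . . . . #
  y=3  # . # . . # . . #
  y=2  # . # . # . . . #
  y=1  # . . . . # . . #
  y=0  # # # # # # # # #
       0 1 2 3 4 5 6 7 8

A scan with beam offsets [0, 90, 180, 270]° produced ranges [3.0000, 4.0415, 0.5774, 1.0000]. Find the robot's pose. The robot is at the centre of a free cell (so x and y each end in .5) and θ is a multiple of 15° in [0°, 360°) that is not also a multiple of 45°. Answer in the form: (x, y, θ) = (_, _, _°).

The pose lattice has 28·16 = 448 candidates. Test each by forward raycasting.
  (4.5, 4.5, 240°): beam 1 = 4.0415 ≠ 3.0000 ✗
  (3.5, 5.5, 255°): beam 1 = 1.9319 ≠ 3.0000 ✗
  (6.5, 1.5, 30°): beam 1 = 1.7321 ≠ 3.0000 ✗
  …
  (4.5, 5.5, 240°): r_1=3.0000, r_2=4.0415, r_3=0.5774, r_4=1.0000 — all match ✓
No second candidate reproduces the full scan.

(x, y, θ) = (4.5, 5.5, 240°)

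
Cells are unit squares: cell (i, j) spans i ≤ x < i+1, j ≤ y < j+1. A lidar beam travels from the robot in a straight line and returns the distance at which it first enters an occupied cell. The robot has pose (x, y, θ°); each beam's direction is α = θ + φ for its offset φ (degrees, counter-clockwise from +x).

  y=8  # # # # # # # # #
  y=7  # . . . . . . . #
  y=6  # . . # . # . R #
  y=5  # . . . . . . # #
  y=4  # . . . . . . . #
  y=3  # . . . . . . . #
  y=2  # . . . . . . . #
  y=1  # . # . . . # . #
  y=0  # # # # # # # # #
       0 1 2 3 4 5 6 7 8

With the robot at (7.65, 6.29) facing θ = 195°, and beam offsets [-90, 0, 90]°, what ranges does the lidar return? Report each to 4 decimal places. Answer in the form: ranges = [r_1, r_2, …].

beam 1: φ=-90°, α=105°
  d=(-0.2588,0.9659)  start (7,6)  tX=2.5114 tY=0.7350  stride 1/|dx|=3.8637 1/|dy|=1.0353
    cross y-line → (7,7), t=0.7350
    cross y-line → (7,8), t=1.7703 (wall)
  → r_1 = 1.7703
beam 2: φ=0°, α=195°
  d=(-0.9659,-0.2588)  start (7,6)  tX=0.6729 tY=1.1205  stride 1/|dx|=1.0353 1/|dy|=3.8637
    cross x-line → (6,6), t=0.6729
    cross y-line → (6,5), t=1.1205
    cross x-line → (5,5), t=1.7082
    cross x-line → (4,5), t=2.7435
    cross x-line → (3,5), t=3.7788
    cross x-line → (2,5), t=4.8140
    cross y-line → (2,4), t=4.9842
    cross x-line → (1,4), t=5.8493
    cross x-line → (0,4), t=6.8846 (wall)
  → r_2 = 6.8846
beam 3: φ=90°, α=285°
  d=(0.2588,-0.9659)  start (7,6)  tX=1.3523 tY=0.3002  stride 1/|dx|=3.8637 1/|dy|=1.0353
    cross y-line → (7,5), t=0.3002 (wall)
  → r_3 = 0.3002

ranges = [1.7703, 6.8846, 0.3002]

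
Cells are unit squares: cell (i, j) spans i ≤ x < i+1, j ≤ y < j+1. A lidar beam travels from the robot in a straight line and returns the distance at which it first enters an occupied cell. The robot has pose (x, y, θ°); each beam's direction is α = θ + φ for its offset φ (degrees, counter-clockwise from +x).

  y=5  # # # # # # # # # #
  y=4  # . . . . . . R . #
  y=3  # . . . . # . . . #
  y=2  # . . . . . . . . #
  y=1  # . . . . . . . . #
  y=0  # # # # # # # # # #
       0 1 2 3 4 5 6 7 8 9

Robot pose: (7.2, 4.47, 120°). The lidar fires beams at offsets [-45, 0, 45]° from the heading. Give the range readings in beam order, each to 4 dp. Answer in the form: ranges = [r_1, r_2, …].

ranges = [0.5487, 0.6120, 2.0478]

beam 1: φ=-45°, α=75°
  d=(0.2588,0.9659)  start (7,4)  tX=3.0910 tY=0.5487  stride 1/|dx|=3.8637 1/|dy|=1.0353
    cross y-line → (7,5), t=0.5487 (wall)
  → r_1 = 0.5487
beam 2: φ=0°, α=120°
  d=(-0.5000,0.8660)  start (7,4)  tX=0.4000 tY=0.6120  stride 1/|dx|=2.0000 1/|dy|=1.1547
    cross x-line → (6,4), t=0.4000
    cross y-line → (6,5), t=0.6120 (wall)
  → r_2 = 0.6120
beam 3: φ=45°, α=165°
  d=(-0.9659,0.2588)  start (7,4)  tX=0.2071 tY=2.0478  stride 1/|dx|=1.0353 1/|dy|=3.8637
    cross x-line → (6,4), t=0.2071
    cross x-line → (5,4), t=1.2423
    cross y-line → (5,5), t=2.0478 (wall)
  → r_3 = 2.0478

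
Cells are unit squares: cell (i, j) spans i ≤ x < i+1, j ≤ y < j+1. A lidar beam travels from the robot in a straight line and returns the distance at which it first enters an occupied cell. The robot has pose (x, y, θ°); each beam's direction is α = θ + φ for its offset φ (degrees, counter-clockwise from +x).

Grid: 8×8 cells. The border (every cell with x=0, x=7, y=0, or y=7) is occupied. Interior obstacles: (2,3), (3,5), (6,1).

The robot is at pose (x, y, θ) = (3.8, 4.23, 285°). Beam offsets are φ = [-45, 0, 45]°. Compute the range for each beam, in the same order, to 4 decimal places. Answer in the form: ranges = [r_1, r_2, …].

beam 1: φ=-45°, α=240°
  direction (-0.5000, -0.8660); cell (3,4); t to first gridline: x 1.6000, y 0.2656 (then +2.0000 / +1.1547)
    (3,3) via y @ 0.2656
    (3,2) via y @ 1.4203
    (2,2) via x @ 1.6000
    (2,1) via y @ 2.5750
    (1,1) via x @ 3.6000
    (1,0) via y @ 3.7297  # hit
  → r_1 = 3.7297
beam 2: φ=0°, α=285°
  direction (0.2588, -0.9659); cell (3,4); t to first gridline: x 0.7727, y 0.2381 (then +3.8637 / +1.0353)
    (3,3) via y @ 0.2381
    (4,3) via x @ 0.7727
    (4,2) via y @ 1.2734
    (4,1) via y @ 2.3087
    (4,0) via y @ 3.3439  # hit
  → r_2 = 3.3439
beam 3: φ=45°, α=330°
  direction (0.8660, -0.5000); cell (3,4); t to first gridline: x 0.2309, y 0.4600 (then +1.1547 / +2.0000)
    (4,4) via x @ 0.2309
    (4,3) via y @ 0.4600
    (5,3) via x @ 1.3856
    (5,2) via y @ 2.4600
    (6,2) via x @ 2.5403
    (7,2) via x @ 3.6950  # hit
  → r_3 = 3.6950

ranges = [3.7297, 3.3439, 3.6950]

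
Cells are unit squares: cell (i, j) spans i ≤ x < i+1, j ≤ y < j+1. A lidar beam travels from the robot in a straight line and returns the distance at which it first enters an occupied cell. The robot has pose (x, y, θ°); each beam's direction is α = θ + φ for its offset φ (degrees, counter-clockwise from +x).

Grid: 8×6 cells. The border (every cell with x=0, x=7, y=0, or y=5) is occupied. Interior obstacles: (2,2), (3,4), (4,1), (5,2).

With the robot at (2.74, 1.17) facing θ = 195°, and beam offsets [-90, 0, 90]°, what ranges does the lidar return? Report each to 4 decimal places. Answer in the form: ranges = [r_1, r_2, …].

ranges = [0.8593, 0.6568, 0.1760]

beam 1: φ=-90°, α=105°
  direction (-0.2588, 0.9659); cell (2,1); t to first gridline: x 2.8591, y 0.8593 (then +3.8637 / +1.0353)
    (2,2) via y @ 0.8593  # hit
  → r_1 = 0.8593
beam 2: φ=0°, α=195°
  direction (-0.9659, -0.2588); cell (2,1); t to first gridline: x 0.7661, y 0.6568 (then +1.0353 / +3.8637)
    (2,0) via y @ 0.6568  # hit
  → r_2 = 0.6568
beam 3: φ=90°, α=285°
  direction (0.2588, -0.9659); cell (2,1); t to first gridline: x 1.0046, y 0.1760 (then +3.8637 / +1.0353)
    (2,0) via y @ 0.1760  # hit
  → r_3 = 0.1760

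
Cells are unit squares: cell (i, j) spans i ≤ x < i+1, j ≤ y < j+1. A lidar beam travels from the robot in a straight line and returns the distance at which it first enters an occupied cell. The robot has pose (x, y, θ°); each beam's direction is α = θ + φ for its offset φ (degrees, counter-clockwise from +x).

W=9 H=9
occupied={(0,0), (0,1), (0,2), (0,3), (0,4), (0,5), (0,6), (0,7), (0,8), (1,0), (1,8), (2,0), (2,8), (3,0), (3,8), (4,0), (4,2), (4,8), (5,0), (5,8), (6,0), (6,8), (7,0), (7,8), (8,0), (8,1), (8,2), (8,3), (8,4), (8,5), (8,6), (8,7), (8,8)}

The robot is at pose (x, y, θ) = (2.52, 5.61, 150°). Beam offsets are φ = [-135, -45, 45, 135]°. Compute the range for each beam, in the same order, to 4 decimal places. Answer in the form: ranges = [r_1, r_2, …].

beam 1: φ=-135°, α=15°
  direction (0.9659, 0.2588); cell (2,5); t to first gridline: x 0.4969, y 1.5068 (then +1.0353 / +3.8637)
    (3,5) via x @ 0.4969
    (3,6) via y @ 1.5068
    (4,6) via x @ 1.5322
    (5,6) via x @ 2.5675
    (6,6) via x @ 3.6028
    (7,6) via x @ 4.6380
    (7,7) via y @ 5.3705
    (8,7) via x @ 5.6733  # hit
  → r_1 = 5.6733
beam 2: φ=-45°, α=105°
  direction (-0.2588, 0.9659); cell (2,5); t to first gridline: x 2.0091, y 0.4038 (then +3.8637 / +1.0353)
    (2,6) via y @ 0.4038
    (2,7) via y @ 1.4390
    (1,7) via x @ 2.0091
    (1,8) via y @ 2.4743  # hit
  → r_2 = 2.4743
beam 3: φ=45°, α=195°
  direction (-0.9659, -0.2588); cell (2,5); t to first gridline: x 0.5383, y 2.3569 (then +1.0353 / +3.8637)
    (1,5) via x @ 0.5383
    (0,5) via x @ 1.5736  # hit
  → r_3 = 1.5736
beam 4: φ=135°, α=285°
  direction (0.2588, -0.9659); cell (2,5); t to first gridline: x 1.8546, y 0.6315 (then +3.8637 / +1.0353)
    (2,4) via y @ 0.6315
    (2,3) via y @ 1.6668
    (3,3) via x @ 1.8546
    (3,2) via y @ 2.7021
    (3,1) via y @ 3.7373
    (3,0) via y @ 4.7726  # hit
  → r_4 = 4.7726

ranges = [5.6733, 2.4743, 1.5736, 4.7726]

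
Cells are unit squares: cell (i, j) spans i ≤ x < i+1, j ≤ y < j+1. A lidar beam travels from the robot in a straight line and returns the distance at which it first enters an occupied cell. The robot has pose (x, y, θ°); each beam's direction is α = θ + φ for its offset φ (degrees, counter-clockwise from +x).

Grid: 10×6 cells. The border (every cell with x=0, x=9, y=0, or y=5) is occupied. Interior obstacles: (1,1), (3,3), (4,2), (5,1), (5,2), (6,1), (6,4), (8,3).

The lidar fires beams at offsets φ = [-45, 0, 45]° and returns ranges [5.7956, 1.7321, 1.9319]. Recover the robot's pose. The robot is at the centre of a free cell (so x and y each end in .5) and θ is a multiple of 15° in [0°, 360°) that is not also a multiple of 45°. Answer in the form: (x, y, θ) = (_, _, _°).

Candidates: 24 free-cell centres × 16 headings = 384 poses. Raycast each; keep the one whose scan matches to 4 dp.
  (4.5, 1.5, 240°): beam 1 = 1.9319 ≠ 5.7956 ✗
  (8.5, 4.5, 285°): beam 1 = 0.5774 ≠ 5.7956 ✗
  (7.5, 3.5, 105°): beam 1 = 1.7321 ≠ 5.7956 ✗
  …
  (7.5, 3.5, 210°): r_1=5.7956, r_2=1.7321, r_3=1.9319 — all match ✓
Only this pose fits every beam.

(x, y, θ) = (7.5, 3.5, 210°)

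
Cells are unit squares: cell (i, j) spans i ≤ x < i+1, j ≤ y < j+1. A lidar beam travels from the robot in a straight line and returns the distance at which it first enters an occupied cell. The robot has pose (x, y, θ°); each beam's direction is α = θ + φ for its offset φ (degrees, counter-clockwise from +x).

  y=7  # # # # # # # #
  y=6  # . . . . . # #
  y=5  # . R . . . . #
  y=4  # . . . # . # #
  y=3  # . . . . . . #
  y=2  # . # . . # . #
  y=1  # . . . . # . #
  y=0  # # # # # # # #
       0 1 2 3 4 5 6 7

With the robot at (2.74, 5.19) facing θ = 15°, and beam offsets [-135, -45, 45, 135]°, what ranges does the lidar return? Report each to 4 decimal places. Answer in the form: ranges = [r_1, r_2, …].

beam 1: φ=-135°, α=240°
  dir = (cos 240°, sin 240°) = (-0.5000, -0.8660); from cell (2,5)
  next x-line at t=1.4800, next y-line at t=0.2194; Δt_x=2.0000, Δt_y=1.1547
    y: enter (2,4) at t=0.2194
    y: enter (2,3) at t=1.3741
    x: enter (1,3) at t=1.4800
    y: enter (1,2) at t=2.5288
    x: enter (0,2) at t=3.4800 ← occupied
  → r_1 = 3.4800
beam 2: φ=-45°, α=330°
  dir = (cos 330°, sin 330°) = (0.8660, -0.5000); from cell (2,5)
  next x-line at t=0.3002, next y-line at t=0.3800; Δt_x=1.1547, Δt_y=2.0000
    x: enter (3,5) at t=0.3002
    y: enter (3,4) at t=0.3800
    x: enter (4,4) at t=1.4549 ← occupied
  → r_2 = 1.4549
beam 3: φ=45°, α=60°
  dir = (cos 60°, sin 60°) = (0.5000, 0.8660); from cell (2,5)
  next x-line at t=0.5200, next y-line at t=0.9353; Δt_x=2.0000, Δt_y=1.1547
    x: enter (3,5) at t=0.5200
    y: enter (3,6) at t=0.9353
    y: enter (3,7) at t=2.0900 ← occupied
  → r_3 = 2.0900
beam 4: φ=135°, α=150°
  dir = (cos 150°, sin 150°) = (-0.8660, 0.5000); from cell (2,5)
  next x-line at t=0.8545, next y-line at t=1.6200; Δt_x=1.1547, Δt_y=2.0000
    x: enter (1,5) at t=0.8545
    y: enter (1,6) at t=1.6200
    x: enter (0,6) at t=2.0092 ← occupied
  → r_4 = 2.0092

ranges = [3.4800, 1.4549, 2.0900, 2.0092]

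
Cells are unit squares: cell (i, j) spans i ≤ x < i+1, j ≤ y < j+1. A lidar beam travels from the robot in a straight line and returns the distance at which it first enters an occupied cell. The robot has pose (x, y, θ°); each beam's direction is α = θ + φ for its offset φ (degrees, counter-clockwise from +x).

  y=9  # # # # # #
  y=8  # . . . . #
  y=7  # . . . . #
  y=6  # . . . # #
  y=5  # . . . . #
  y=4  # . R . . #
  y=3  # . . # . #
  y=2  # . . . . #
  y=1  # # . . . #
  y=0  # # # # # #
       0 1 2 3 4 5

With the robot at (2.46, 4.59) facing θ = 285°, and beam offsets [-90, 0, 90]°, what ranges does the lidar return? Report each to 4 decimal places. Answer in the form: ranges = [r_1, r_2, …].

beam 1: φ=-90°, α=195°
  dir = (cos 195°, sin 195°) = (-0.9659, -0.2588); from cell (2,4)
  next x-line at t=0.4762, next y-line at t=2.2796; Δt_x=1.0353, Δt_y=3.8637
    x: enter (1,4) at t=0.4762
    x: enter (0,4) at t=1.5115 ← occupied
  → r_1 = 1.5115
beam 2: φ=0°, α=285°
  dir = (cos 285°, sin 285°) = (0.2588, -0.9659); from cell (2,4)
  next x-line at t=2.0864, next y-line at t=0.6108; Δt_x=3.8637, Δt_y=1.0353
    y: enter (2,3) at t=0.6108
    y: enter (2,2) at t=1.6461
    x: enter (3,2) at t=2.0864
    y: enter (3,1) at t=2.6814
    y: enter (3,0) at t=3.7166 ← occupied
  → r_2 = 3.7166
beam 3: φ=90°, α=15°
  dir = (cos 15°, sin 15°) = (0.9659, 0.2588); from cell (2,4)
  next x-line at t=0.5590, next y-line at t=1.5841; Δt_x=1.0353, Δt_y=3.8637
    x: enter (3,4) at t=0.5590
    y: enter (3,5) at t=1.5841
    x: enter (4,5) at t=1.5943
    x: enter (5,5) at t=2.6296 ← occupied
  → r_3 = 2.6296

ranges = [1.5115, 3.7166, 2.6296]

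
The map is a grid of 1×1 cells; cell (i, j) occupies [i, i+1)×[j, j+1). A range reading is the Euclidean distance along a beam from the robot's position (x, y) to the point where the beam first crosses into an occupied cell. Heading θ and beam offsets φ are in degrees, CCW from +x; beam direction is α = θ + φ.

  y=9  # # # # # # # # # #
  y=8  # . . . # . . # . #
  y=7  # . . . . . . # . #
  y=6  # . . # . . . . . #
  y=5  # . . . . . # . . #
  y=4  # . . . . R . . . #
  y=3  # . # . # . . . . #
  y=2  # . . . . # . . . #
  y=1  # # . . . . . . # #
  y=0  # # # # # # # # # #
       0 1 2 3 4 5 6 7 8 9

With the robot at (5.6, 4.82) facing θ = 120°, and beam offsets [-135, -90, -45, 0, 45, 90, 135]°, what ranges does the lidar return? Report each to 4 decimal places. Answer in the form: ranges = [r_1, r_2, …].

ranges = [3.5199, 0.4619, 4.3275, 4.8266, 4.7623, 1.6400, 1.8842]

beam 1: φ=-135°, α=345°
  direction (0.9659, -0.2588); cell (5,4); t to first gridline: x 0.4141, y 3.1682 (then +1.0353 / +3.8637)
    (6,4) via x @ 0.4141
    (7,4) via x @ 1.4494
    (8,4) via x @ 2.4847
    (8,3) via y @ 3.1682
    (9,3) via x @ 3.5199  # hit
  → r_1 = 3.5199
beam 2: φ=-90°, α=30°
  direction (0.8660, 0.5000); cell (5,4); t to first gridline: x 0.4619, y 0.3600 (then +1.1547 / +2.0000)
    (5,5) via y @ 0.3600
    (6,5) via x @ 0.4619  # hit
  → r_2 = 0.4619
beam 3: φ=-45°, α=75°
  direction (0.2588, 0.9659); cell (5,4); t to first gridline: x 1.5455, y 0.1863 (then +3.8637 / +1.0353)
    (5,5) via y @ 0.1863
    (5,6) via y @ 1.2216
    (6,6) via x @ 1.5455
    (6,7) via y @ 2.2569
    (6,8) via y @ 3.2922
    (6,9) via y @ 4.3275  # hit
  → r_3 = 4.3275
beam 4: φ=0°, α=120°
  direction (-0.5000, 0.8660); cell (5,4); t to first gridline: x 1.2000, y 0.2078 (then +2.0000 / +1.1547)
    (5,5) via y @ 0.2078
    (4,5) via x @ 1.2000
    (4,6) via y @ 1.3625
    (4,7) via y @ 2.5172
    (3,7) via x @ 3.2000
    (3,8) via y @ 3.6719
    (3,9) via y @ 4.8266  # hit
  → r_4 = 4.8266
beam 5: φ=45°, α=165°
  direction (-0.9659, 0.2588); cell (5,4); t to first gridline: x 0.6212, y 0.6955 (then +1.0353 / +3.8637)
    (4,4) via x @ 0.6212
    (4,5) via y @ 0.6955
    (3,5) via x @ 1.6564
    (2,5) via x @ 2.6917
    (1,5) via x @ 3.7270
    (1,6) via y @ 4.5592
    (0,6) via x @ 4.7623  # hit
  → r_5 = 4.7623
beam 6: φ=90°, α=210°
  direction (-0.8660, -0.5000); cell (5,4); t to first gridline: x 0.6928, y 1.6400 (then +1.1547 / +2.0000)
    (4,4) via x @ 0.6928
    (4,3) via y @ 1.6400  # hit
  → r_6 = 1.6400
beam 7: φ=135°, α=255°
  direction (-0.2588, -0.9659); cell (5,4); t to first gridline: x 2.3182, y 0.8489 (then +3.8637 / +1.0353)
    (5,3) via y @ 0.8489
    (5,2) via y @ 1.8842  # hit
  → r_7 = 1.8842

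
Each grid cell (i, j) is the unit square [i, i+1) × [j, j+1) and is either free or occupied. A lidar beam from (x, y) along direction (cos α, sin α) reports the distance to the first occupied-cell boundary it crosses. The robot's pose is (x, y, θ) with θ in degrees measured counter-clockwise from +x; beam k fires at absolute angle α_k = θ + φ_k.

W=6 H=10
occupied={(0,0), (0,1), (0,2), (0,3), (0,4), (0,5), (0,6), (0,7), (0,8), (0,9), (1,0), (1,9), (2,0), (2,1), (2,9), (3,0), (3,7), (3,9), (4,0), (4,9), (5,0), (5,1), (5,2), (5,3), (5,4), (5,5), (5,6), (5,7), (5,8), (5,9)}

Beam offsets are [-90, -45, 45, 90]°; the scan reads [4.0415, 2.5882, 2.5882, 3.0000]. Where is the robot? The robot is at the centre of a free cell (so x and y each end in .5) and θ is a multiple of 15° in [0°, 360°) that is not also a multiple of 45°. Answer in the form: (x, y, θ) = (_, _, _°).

Candidates: 30 free-cell centres × 16 headings = 480 poses. Raycast each; keep the one whose scan matches to 4 dp.
  (4.5, 3.5, 330°): beam 1 = 2.8868 ≠ 4.0415 ✗
  (4.5, 7.5, 60°): beam 1 = 0.5774 ≠ 4.0415 ✗
  (4.5, 8.5, 60°): beam 1 = 0.5774 ≠ 4.0415 ✗
  (4.5, 1.5, 330°): beam 1 = 0.5774 ≠ 4.0415 ✗
  …
  (2.5, 4.5, 30°): r_1=4.0415, r_2=2.5882, r_3=2.5882, r_4=3.0000 — all match ✓
Only this pose fits every beam.

(x, y, θ) = (2.5, 4.5, 30°)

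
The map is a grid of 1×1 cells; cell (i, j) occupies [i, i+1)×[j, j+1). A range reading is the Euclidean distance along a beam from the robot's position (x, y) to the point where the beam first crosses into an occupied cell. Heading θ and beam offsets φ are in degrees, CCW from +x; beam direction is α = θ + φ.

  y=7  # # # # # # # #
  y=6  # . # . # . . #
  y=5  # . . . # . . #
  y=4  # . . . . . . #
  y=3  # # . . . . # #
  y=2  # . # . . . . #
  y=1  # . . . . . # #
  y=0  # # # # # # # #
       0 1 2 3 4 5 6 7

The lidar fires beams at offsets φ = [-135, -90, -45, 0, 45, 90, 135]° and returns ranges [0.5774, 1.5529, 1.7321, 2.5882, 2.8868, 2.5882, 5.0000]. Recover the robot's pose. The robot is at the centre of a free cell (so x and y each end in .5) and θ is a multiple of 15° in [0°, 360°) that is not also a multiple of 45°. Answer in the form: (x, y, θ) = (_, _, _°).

(x, y, θ) = (3.5, 2.5, 345°)

The pose lattice has 29·16 = 464 candidates. Test each by forward raycasting.
  (5.5, 6.5, 255°): beam 2 = 0.5176 ≠ 1.5529 ✗
  (2.5, 1.5, 210°): beam 1 = 0.5176 ≠ 0.5774 ✗
  (5.5, 5.5, 15°): beam 1 = 5.1962 ≠ 0.5774 ✗
  (2.5, 3.5, 210°): beam 1 = 3.6235 ≠ 0.5774 ✗
  …
  (3.5, 2.5, 345°): r_1=0.5774, r_2=1.5529, r_3=1.7321, r_4=2.5882, r_5=2.8868, r_6=2.5882, r_7=5.0000 — all match ✓
No second candidate reproduces the full scan.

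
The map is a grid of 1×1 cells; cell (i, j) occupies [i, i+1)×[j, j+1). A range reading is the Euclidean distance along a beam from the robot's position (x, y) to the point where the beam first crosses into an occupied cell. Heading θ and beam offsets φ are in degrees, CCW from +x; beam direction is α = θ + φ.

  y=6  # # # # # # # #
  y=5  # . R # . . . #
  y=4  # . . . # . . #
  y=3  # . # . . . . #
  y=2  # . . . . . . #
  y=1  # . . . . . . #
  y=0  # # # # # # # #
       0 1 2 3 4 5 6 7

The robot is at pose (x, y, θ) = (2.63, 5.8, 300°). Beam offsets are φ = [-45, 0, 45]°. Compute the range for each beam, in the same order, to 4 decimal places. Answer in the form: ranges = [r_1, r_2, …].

beam 1: φ=-45°, α=255°
  dir = (cos 255°, sin 255°) = (-0.2588, -0.9659); from cell (2,5)
  next x-line at t=2.4341, next y-line at t=0.8282; Δt_x=3.8637, Δt_y=1.0353
    y: enter (2,4) at t=0.8282
    y: enter (2,3) at t=1.8635 ← occupied
  → r_1 = 1.8635
beam 2: φ=0°, α=300°
  dir = (cos 300°, sin 300°) = (0.5000, -0.8660); from cell (2,5)
  next x-line at t=0.7400, next y-line at t=0.9238; Δt_x=2.0000, Δt_y=1.1547
    x: enter (3,5) at t=0.7400 ← occupied
  → r_2 = 0.7400
beam 3: φ=45°, α=345°
  dir = (cos 345°, sin 345°) = (0.9659, -0.2588); from cell (2,5)
  next x-line at t=0.3831, next y-line at t=3.0910; Δt_x=1.0353, Δt_y=3.8637
    x: enter (3,5) at t=0.3831 ← occupied
  → r_3 = 0.3831

ranges = [1.8635, 0.7400, 0.3831]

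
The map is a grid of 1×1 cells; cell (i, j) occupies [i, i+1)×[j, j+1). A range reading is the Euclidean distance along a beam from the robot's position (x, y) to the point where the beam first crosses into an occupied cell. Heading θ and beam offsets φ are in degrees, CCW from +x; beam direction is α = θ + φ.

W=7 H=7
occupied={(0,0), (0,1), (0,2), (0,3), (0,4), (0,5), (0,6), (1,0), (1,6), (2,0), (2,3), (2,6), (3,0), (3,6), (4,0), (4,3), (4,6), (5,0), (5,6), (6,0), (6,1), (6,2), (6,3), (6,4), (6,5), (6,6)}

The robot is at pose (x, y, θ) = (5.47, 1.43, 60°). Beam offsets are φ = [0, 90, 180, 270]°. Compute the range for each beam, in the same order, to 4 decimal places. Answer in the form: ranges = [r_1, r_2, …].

beam 1: φ=0°, α=60°
  d=(0.5000,0.8660)  start (5,1)  tX=1.0600 tY=0.6582  stride 1/|dx|=2.0000 1/|dy|=1.1547
    cross y-line → (5,2), t=0.6582
    cross x-line → (6,2), t=1.0600 (wall)
  → r_1 = 1.0600
beam 2: φ=90°, α=150°
  d=(-0.8660,0.5000)  start (5,1)  tX=0.5427 tY=1.1400  stride 1/|dx|=1.1547 1/|dy|=2.0000
    cross x-line → (4,1), t=0.5427
    cross y-line → (4,2), t=1.1400
    cross x-line → (3,2), t=1.6974
    cross x-line → (2,2), t=2.8521
    cross y-line → (2,3), t=3.1400 (wall)
  → r_2 = 3.1400
beam 3: φ=180°, α=240°
  d=(-0.5000,-0.8660)  start (5,1)  tX=0.9400 tY=0.4965  stride 1/|dx|=2.0000 1/|dy|=1.1547
    cross y-line → (5,0), t=0.4965 (wall)
  → r_3 = 0.4965
beam 4: φ=270°, α=330°
  d=(0.8660,-0.5000)  start (5,1)  tX=0.6120 tY=0.8600  stride 1/|dx|=1.1547 1/|dy|=2.0000
    cross x-line → (6,1), t=0.6120 (wall)
  → r_4 = 0.6120

ranges = [1.0600, 3.1400, 0.4965, 0.6120]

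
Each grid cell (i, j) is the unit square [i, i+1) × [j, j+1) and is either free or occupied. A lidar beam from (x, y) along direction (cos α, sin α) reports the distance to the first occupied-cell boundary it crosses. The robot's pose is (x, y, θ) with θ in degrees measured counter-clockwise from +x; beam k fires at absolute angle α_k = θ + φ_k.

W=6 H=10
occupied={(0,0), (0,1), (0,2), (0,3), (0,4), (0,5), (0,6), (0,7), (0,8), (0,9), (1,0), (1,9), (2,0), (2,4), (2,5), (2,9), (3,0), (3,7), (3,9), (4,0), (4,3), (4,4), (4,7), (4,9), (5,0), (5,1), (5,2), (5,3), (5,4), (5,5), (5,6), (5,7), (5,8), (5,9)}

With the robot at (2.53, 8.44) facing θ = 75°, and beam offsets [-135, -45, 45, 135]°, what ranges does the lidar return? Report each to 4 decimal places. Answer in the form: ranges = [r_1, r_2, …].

beam 1: φ=-135°, α=300°
  d=(0.5000,-0.8660)  start (2,8)  tX=0.9400 tY=0.5081  stride 1/|dx|=2.0000 1/|dy|=1.1547
    cross y-line → (2,7), t=0.5081
    cross x-line → (3,7), t=0.9400 (wall)
  → r_1 = 0.9400
beam 2: φ=-45°, α=30°
  d=(0.8660,0.5000)  start (2,8)  tX=0.5427 tY=1.1200  stride 1/|dx|=1.1547 1/|dy|=2.0000
    cross x-line → (3,8), t=0.5427
    cross y-line → (3,9), t=1.1200 (wall)
  → r_2 = 1.1200
beam 3: φ=45°, α=120°
  d=(-0.5000,0.8660)  start (2,8)  tX=1.0600 tY=0.6466  stride 1/|dx|=2.0000 1/|dy|=1.1547
    cross y-line → (2,9), t=0.6466 (wall)
  → r_3 = 0.6466
beam 4: φ=135°, α=210°
  d=(-0.8660,-0.5000)  start (2,8)  tX=0.6120 tY=0.8800  stride 1/|dx|=1.1547 1/|dy|=2.0000
    cross x-line → (1,8), t=0.6120
    cross y-line → (1,7), t=0.8800
    cross x-line → (0,7), t=1.7667 (wall)
  → r_4 = 1.7667

ranges = [0.9400, 1.1200, 0.6466, 1.7667]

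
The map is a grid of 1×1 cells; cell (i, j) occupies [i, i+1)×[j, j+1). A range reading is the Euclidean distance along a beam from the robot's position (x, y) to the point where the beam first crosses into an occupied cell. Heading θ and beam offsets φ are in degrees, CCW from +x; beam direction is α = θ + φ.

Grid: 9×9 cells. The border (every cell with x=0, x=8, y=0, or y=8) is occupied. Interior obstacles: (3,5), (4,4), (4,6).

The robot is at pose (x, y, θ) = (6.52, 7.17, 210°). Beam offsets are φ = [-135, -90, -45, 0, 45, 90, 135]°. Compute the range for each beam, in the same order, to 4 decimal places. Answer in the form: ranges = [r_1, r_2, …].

ranges = [0.8593, 0.9584, 3.2069, 1.7551, 6.3877, 2.9600, 1.5322]

beam 1: φ=-135°, α=75°
  dir = (cos 75°, sin 75°) = (0.2588, 0.9659); from cell (6,7)
  next x-line at t=1.8546, next y-line at t=0.8593; Δt_x=3.8637, Δt_y=1.0353
    y: enter (6,8) at t=0.8593 ← occupied
  → r_1 = 0.8593
beam 2: φ=-90°, α=120°
  dir = (cos 120°, sin 120°) = (-0.5000, 0.8660); from cell (6,7)
  next x-line at t=1.0400, next y-line at t=0.9584; Δt_x=2.0000, Δt_y=1.1547
    y: enter (6,8) at t=0.9584 ← occupied
  → r_2 = 0.9584
beam 3: φ=-45°, α=165°
  dir = (cos 165°, sin 165°) = (-0.9659, 0.2588); from cell (6,7)
  next x-line at t=0.5383, next y-line at t=3.2069; Δt_x=1.0353, Δt_y=3.8637
    x: enter (5,7) at t=0.5383
    x: enter (4,7) at t=1.5736
    x: enter (3,7) at t=2.6089
    y: enter (3,8) at t=3.2069 ← occupied
  → r_3 = 3.2069
beam 4: φ=0°, α=210°
  dir = (cos 210°, sin 210°) = (-0.8660, -0.5000); from cell (6,7)
  next x-line at t=0.6004, next y-line at t=0.3400; Δt_x=1.1547, Δt_y=2.0000
    y: enter (6,6) at t=0.3400
    x: enter (5,6) at t=0.6004
    x: enter (4,6) at t=1.7551 ← occupied
  → r_4 = 1.7551
beam 5: φ=45°, α=255°
  dir = (cos 255°, sin 255°) = (-0.2588, -0.9659); from cell (6,7)
  next x-line at t=2.0091, next y-line at t=0.1760; Δt_x=3.8637, Δt_y=1.0353
    y: enter (6,6) at t=0.1760
    y: enter (6,5) at t=1.2113
    x: enter (5,5) at t=2.0091
    y: enter (5,4) at t=2.2465
    y: enter (5,3) at t=3.2818
    y: enter (5,2) at t=4.3171
    y: enter (5,1) at t=5.3524
    x: enter (4,1) at t=5.8728
    y: enter (4,0) at t=6.3877 ← occupied
  → r_5 = 6.3877
beam 6: φ=90°, α=300°
  dir = (cos 300°, sin 300°) = (0.5000, -0.8660); from cell (6,7)
  next x-line at t=0.9600, next y-line at t=0.1963; Δt_x=2.0000, Δt_y=1.1547
    y: enter (6,6) at t=0.1963
    x: enter (7,6) at t=0.9600
    y: enter (7,5) at t=1.3510
    y: enter (7,4) at t=2.5057
    x: enter (8,4) at t=2.9600 ← occupied
  → r_6 = 2.9600
beam 7: φ=135°, α=345°
  dir = (cos 345°, sin 345°) = (0.9659, -0.2588); from cell (6,7)
  next x-line at t=0.4969, next y-line at t=0.6568; Δt_x=1.0353, Δt_y=3.8637
    x: enter (7,7) at t=0.4969
    y: enter (7,6) at t=0.6568
    x: enter (8,6) at t=1.5322 ← occupied
  → r_7 = 1.5322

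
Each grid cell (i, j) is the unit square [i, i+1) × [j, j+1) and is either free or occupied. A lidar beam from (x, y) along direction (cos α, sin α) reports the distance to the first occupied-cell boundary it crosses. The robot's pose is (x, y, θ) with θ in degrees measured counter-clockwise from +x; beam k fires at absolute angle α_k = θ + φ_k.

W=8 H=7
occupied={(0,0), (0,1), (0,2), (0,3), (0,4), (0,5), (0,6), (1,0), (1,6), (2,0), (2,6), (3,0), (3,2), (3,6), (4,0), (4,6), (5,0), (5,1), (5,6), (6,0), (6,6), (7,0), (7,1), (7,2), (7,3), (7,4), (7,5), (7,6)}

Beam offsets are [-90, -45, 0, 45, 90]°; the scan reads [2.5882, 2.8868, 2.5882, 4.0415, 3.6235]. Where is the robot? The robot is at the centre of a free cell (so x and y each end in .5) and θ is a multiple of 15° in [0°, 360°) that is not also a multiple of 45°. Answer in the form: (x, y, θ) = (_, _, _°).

(x, y, θ) = (4.5, 3.5, 105°)

Enumerate (i+0.5, j+0.5, θ) over the 28 free cells and 16 admissible headings. For each, cast all 5 beams and compare to the given ranges.
  (2.5, 1.5, 15°): beam 1 = 0.5176 ≠ 2.5882 ✗
  (5.5, 5.5, 150°): beam 1 = 0.5774 ≠ 2.5882 ✗
  (4.5, 5.5, 285°): beam 1 = 3.6235 ≠ 2.5882 ✗
  …
  (4.5, 3.5, 105°): r_1=2.5882, r_2=2.8868, r_3=2.5882, r_4=4.0415, r_5=3.6235 — all match ✓
Only this pose fits every beam.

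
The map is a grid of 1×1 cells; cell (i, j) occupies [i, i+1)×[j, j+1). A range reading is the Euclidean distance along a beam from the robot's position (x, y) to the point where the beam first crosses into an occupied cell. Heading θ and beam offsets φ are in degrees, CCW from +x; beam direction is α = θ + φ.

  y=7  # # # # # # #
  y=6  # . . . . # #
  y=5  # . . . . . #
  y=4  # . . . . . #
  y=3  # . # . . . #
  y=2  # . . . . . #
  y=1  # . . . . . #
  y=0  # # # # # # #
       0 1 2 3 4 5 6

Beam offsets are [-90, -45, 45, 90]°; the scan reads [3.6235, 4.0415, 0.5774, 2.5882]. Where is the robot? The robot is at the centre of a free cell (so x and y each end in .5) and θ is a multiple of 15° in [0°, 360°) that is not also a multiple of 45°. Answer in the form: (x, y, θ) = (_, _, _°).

The pose lattice has 28·16 = 448 candidates. Test each by forward raycasting.
  (5.5, 3.5, 210°): beam 1 = 4.0415 ≠ 3.6235 ✗
  (4.5, 4.5, 75°): beam 1 = 1.5529 ≠ 3.6235 ✗
  (1.5, 4.5, 150°): beam 1 = 2.8868 ≠ 3.6235 ✗
  (4.5, 6.5, 120°): beam 1 = 0.5774 ≠ 3.6235 ✗
  …
  (3.5, 3.5, 165°): r_1=3.6235, r_2=4.0415, r_3=0.5774, r_4=2.5882 — all match ✓
Unique over the lattice → pose = (3.5, 3.5, 165°).

(x, y, θ) = (3.5, 3.5, 165°)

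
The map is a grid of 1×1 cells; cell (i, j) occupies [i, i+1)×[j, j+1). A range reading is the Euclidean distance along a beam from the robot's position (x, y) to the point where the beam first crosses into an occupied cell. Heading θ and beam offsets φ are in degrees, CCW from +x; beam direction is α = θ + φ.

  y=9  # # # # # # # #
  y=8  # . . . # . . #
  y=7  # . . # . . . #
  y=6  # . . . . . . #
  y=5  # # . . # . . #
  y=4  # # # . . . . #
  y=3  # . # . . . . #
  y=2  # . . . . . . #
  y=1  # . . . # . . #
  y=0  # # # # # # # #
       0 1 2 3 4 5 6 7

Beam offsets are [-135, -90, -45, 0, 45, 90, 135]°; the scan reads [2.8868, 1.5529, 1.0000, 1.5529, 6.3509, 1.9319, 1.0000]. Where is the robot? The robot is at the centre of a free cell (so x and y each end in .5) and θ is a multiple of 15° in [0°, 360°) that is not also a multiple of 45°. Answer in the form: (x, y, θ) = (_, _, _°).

Candidates: 40 free-cell centres × 16 headings = 640 poses. Raycast each; keep the one whose scan matches to 4 dp.
  (3.5, 6.5, 105°): beam 1 = 1.0000 ≠ 2.8868 ✗
  (1.5, 8.5, 120°): beam 1 = 1.9319 ≠ 2.8868 ✗
  (1.5, 3.5, 165°): beam 1 = 0.5774 ≠ 2.8868 ✗
  …
  (2.5, 6.5, 255°): r_1=2.8868, r_2=1.5529, r_3=1.0000, r_4=1.5529, r_5=6.3509, r_6=1.9319, r_7=1.0000 — all match ✓
Unique over the lattice → pose = (2.5, 6.5, 255°).

(x, y, θ) = (2.5, 6.5, 255°)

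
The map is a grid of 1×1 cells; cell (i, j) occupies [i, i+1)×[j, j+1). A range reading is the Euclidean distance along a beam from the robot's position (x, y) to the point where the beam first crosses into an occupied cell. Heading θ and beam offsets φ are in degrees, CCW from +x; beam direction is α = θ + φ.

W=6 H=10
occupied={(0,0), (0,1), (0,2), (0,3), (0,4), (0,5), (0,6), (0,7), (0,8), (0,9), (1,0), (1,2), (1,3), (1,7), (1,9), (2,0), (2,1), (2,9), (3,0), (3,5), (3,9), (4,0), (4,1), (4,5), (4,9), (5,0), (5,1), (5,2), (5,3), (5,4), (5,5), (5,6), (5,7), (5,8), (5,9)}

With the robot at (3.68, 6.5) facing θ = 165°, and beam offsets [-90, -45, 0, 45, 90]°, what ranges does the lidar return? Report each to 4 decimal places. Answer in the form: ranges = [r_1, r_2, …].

ranges = [2.5882, 2.8868, 1.9319, 3.0946, 0.5176]

beam 1: φ=-90°, α=75°
  direction (0.2588, 0.9659); cell (3,6); t to first gridline: x 1.2364, y 0.5176 (then +3.8637 / +1.0353)
    (3,7) via y @ 0.5176
    (4,7) via x @ 1.2364
    (4,8) via y @ 1.5529
    (4,9) via y @ 2.5882  # hit
  → r_1 = 2.5882
beam 2: φ=-45°, α=120°
  direction (-0.5000, 0.8660); cell (3,6); t to first gridline: x 1.3600, y 0.5774 (then +2.0000 / +1.1547)
    (3,7) via y @ 0.5774
    (2,7) via x @ 1.3600
    (2,8) via y @ 1.7321
    (2,9) via y @ 2.8868  # hit
  → r_2 = 2.8868
beam 3: φ=0°, α=165°
  direction (-0.9659, 0.2588); cell (3,6); t to first gridline: x 0.7040, y 1.9319 (then +1.0353 / +3.8637)
    (2,6) via x @ 0.7040
    (1,6) via x @ 1.7393
    (1,7) via y @ 1.9319  # hit
  → r_3 = 1.9319
beam 4: φ=45°, α=210°
  direction (-0.8660, -0.5000); cell (3,6); t to first gridline: x 0.7852, y 1.0000 (then +1.1547 / +2.0000)
    (2,6) via x @ 0.7852
    (2,5) via y @ 1.0000
    (1,5) via x @ 1.9399
    (1,4) via y @ 3.0000
    (0,4) via x @ 3.0946  # hit
  → r_4 = 3.0946
beam 5: φ=90°, α=255°
  direction (-0.2588, -0.9659); cell (3,6); t to first gridline: x 2.6273, y 0.5176 (then +3.8637 / +1.0353)
    (3,5) via y @ 0.5176  # hit
  → r_5 = 0.5176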